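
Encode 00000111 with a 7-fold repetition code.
Repeat each bit 7× and concatenate:
0→0000000  0→0000000  0→0000000  0→0000000  0→0000000  1→1111111  1→1111111  1→1111111
Codeword = 00000000000000000000000000000000000111111111111111111111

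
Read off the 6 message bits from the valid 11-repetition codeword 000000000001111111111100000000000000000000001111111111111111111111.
Split into 11-bit blocks: 00000000000 11111111111 00000000000 00000000000 11111111111 11111111111
Data = 010011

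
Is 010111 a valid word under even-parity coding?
Sum of all bits: 0+1+0+1+1+1 = 4; 4 mod 2 = 0. Result is 0 → valid parity.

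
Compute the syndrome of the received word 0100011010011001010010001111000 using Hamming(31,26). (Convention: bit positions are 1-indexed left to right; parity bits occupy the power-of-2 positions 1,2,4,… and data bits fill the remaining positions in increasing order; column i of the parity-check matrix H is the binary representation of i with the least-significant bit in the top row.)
Syndrome s = H · r^T (mod 2), r = 0100011010011001010010001111000:
  s[0] = (1010101010101010101010101010101)·(0100011010011001010010001111000) mod 2 = 0+0+0+0+0+0+1+0+1+0+0+0+1+0+0+0+0+0+0+0+1+0+0+0+1+0+1+0+0+0+0 mod 2 = 0
  s[1] = (0110011001100110011001100110011)·(0100011010011001010010001111000) mod 2 = 0+1+0+0+0+1+1+0+0+0+0+0+0+0+0+0+0+1+0+0+0+0+0+0+0+1+1+0+0+0+0 mod 2 = 0
  s[2] = (0001111000011110000111100001111)·(0100011010011001010010001111000) mod 2 = 0+0+0+0+0+1+1+0+0+0+0+1+1+0+0+0+0+0+0+0+1+0+0+0+0+0+0+1+0+0+0 mod 2 = 0
  s[3] = (0000000111111110000000011111111)·(0100011010011001010010001111000) mod 2 = 0+0+0+0+0+0+0+0+1+0+0+1+1+0+0+0+0+0+0+0+0+0+0+0+1+1+1+1+0+0+0 mod 2 = 1
  s[4] = (0000000000000001111111111111111)·(0100011010011001010010001111000) mod 2 = 0+0+0+0+0+0+0+0+0+0+0+0+0+0+0+1+0+1+0+0+1+0+0+0+1+1+1+1+0+0+0 mod 2 = 1
Syndrome = 00011
Non-zero syndrome: error at position 24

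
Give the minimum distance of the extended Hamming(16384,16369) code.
d_min = 4 (adding an overall parity bit to Hamming(16383,16369) raises d_min from 3 to 4).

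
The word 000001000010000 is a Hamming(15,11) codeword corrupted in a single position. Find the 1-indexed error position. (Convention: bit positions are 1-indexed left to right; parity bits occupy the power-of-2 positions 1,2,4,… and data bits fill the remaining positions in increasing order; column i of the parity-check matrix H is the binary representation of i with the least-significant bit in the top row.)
Syndrome s = H · r^T (mod 2), r = 000001000010000:
  s[0] = (101010101010101)·(000001000010000) mod 2 = 0+0+0+0+0+0+0+0+0+0+1+0+0+0+0 mod 2 = 1
  s[1] = (011001100110011)·(000001000010000) mod 2 = 0+0+0+0+0+1+0+0+0+0+1+0+0+0+0 mod 2 = 0
  s[2] = (000111100001111)·(000001000010000) mod 2 = 0+0+0+0+0+1+0+0+0+0+0+0+0+0+0 mod 2 = 1
  s[3] = (000000011111111)·(000001000010000) mod 2 = 0+0+0+0+0+0+0+0+0+0+1+0+0+0+0 mod 2 = 1
Syndrome = 1011
Column i of H is the binary representation of i, so the syndrome is the binary index of the flipped bit.
Read s = 1011 with s[0] as LSB: 1·2^0 + 0·2^1 + 1·2^2 + 1·2^3 = 13.
Error is at bit position 13.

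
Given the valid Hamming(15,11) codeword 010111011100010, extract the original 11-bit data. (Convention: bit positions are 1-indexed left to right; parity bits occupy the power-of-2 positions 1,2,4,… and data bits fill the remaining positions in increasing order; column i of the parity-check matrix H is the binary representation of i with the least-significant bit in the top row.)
Parity bits occupy power-of-2 positions; data bits are at positions {3,5,6,7,9,10,11,12,13,14,15} (1-indexed).
Extract: c[3]=0 c[5]=1 c[6]=1 c[7]=0 c[9]=1 c[10]=1 c[11]=0 c[12]=0 c[13]=0 c[14]=1 c[15]=0
Data = 01101100010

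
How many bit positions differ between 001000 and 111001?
XOR = 110001, count of 1s = 3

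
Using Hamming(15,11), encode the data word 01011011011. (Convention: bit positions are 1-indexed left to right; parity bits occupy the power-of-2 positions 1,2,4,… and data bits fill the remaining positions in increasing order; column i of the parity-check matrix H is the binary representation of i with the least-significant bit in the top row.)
Codeword c = d · G (mod 2), d = 01011011011:
  c[0] = d·G[:,0] = (01011011011)·(11011010101) mod 2 = 0+1+0+1+1+0+1+0+0+0+1 mod 2 = 1
  c[1] = d·G[:,1] = (01011011011)·(10110110011) mod 2 = 0+0+0+1+0+0+1+0+0+1+1 mod 2 = 0
  c[2] = d·G[:,2] = (01011011011)·(10000000000) mod 2 = 0+0+0+0+0+0+0+0+0+0+0 mod 2 = 0
  c[3] = d·G[:,3] = (01011011011)·(01110001111) mod 2 = 0+1+0+1+0+0+0+1+0+1+1 mod 2 = 1
  c[4] = d·G[:,4] = (01011011011)·(01000000000) mod 2 = 0+1+0+0+0+0+0+0+0+0+0 mod 2 = 1
  c[5] = d·G[:,5] = (01011011011)·(00100000000) mod 2 = 0+0+0+0+0+0+0+0+0+0+0 mod 2 = 0
  c[6] = d·G[:,6] = (01011011011)·(00010000000) mod 2 = 0+0+0+1+0+0+0+0+0+0+0 mod 2 = 1
  c[7] = d·G[:,7] = (01011011011)·(00001111111) mod 2 = 0+0+0+0+1+0+1+1+0+1+1 mod 2 = 1
  c[8] = d·G[:,8] = (01011011011)·(00001000000) mod 2 = 0+0+0+0+1+0+0+0+0+0+0 mod 2 = 1
  c[9] = d·G[:,9] = (01011011011)·(00000100000) mod 2 = 0+0+0+0+0+0+0+0+0+0+0 mod 2 = 0
  c[10] = d·G[:,10] = (01011011011)·(00000010000) mod 2 = 0+0+0+0+0+0+1+0+0+0+0 mod 2 = 1
  c[11] = d·G[:,11] = (01011011011)·(00000001000) mod 2 = 0+0+0+0+0+0+0+1+0+0+0 mod 2 = 1
  c[12] = d·G[:,12] = (01011011011)·(00000000100) mod 2 = 0+0+0+0+0+0+0+0+0+0+0 mod 2 = 0
  c[13] = d·G[:,13] = (01011011011)·(00000000010) mod 2 = 0+0+0+0+0+0+0+0+0+1+0 mod 2 = 1
  c[14] = d·G[:,14] = (01011011011)·(00000000001) mod 2 = 0+0+0+0+0+0+0+0+0+0+1 mod 2 = 1
Codeword = 100110111011011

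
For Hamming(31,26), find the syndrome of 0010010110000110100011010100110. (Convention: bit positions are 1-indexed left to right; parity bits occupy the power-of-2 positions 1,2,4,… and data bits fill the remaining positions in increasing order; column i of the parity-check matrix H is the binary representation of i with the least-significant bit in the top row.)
Syndrome s = H · r^T (mod 2), r = 0010010110000110100011010100110:
  s[0] = (1010101010101010101010101010101)·(0010010110000110100011010100110) mod 2 = 0+0+1+0+0+0+0+0+1+0+0+0+0+0+1+0+1+0+0+0+1+0+0+0+0+0+0+0+1+0+0 mod 2 = 0
  s[1] = (0110011001100110011001100110011)·(0010010110000110100011010100110) mod 2 = 0+0+1+0+0+1+0+0+0+0+0+0+0+1+1+0+0+0+0+0+0+1+0+0+0+1+0+0+0+1+0 mod 2 = 1
  s[2] = (0001111000011110000111100001111)·(0010010110000110100011010100110) mod 2 = 0+0+0+0+0+1+0+0+0+0+0+0+0+1+1+0+0+0+0+0+1+1+0+0+0+0+0+0+1+1+0 mod 2 = 1
  s[3] = (0000000111111110000000011111111)·(0010010110000110100011010100110) mod 2 = 0+0+0+0+0+0+0+1+1+0+0+0+0+1+1+0+0+0+0+0+0+0+0+1+0+1+0+0+1+1+0 mod 2 = 0
  s[4] = (0000000000000001111111111111111)·(0010010110000110100011010100110) mod 2 = 0+0+0+0+0+0+0+0+0+0+0+0+0+0+0+0+1+0+0+0+1+1+0+1+0+1+0+0+1+1+0 mod 2 = 1
Syndrome = 01101
Non-zero syndrome: error at position 22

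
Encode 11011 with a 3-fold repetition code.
Repeat each bit 3× and concatenate:
1→111  1→111  0→000  1→111  1→111
Codeword = 111111000111111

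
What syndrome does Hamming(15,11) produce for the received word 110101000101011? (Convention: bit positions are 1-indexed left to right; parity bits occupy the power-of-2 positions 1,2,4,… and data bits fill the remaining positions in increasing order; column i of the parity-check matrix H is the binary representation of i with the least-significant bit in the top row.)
Syndrome s = H · r^T (mod 2), r = 110101000101011:
  s[0] = (101010101010101)·(110101000101011) mod 2 = 1+0+0+0+0+0+0+0+0+0+0+0+0+0+1 mod 2 = 0
  s[1] = (011001100110011)·(110101000101011) mod 2 = 0+1+0+0+0+1+0+0+0+1+0+0+0+1+1 mod 2 = 1
  s[2] = (000111100001111)·(110101000101011) mod 2 = 0+0+0+1+0+1+0+0+0+0+0+1+0+1+1 mod 2 = 1
  s[3] = (000000011111111)·(110101000101011) mod 2 = 0+0+0+0+0+0+0+0+0+1+0+1+0+1+1 mod 2 = 0
Syndrome = 0110
Non-zero syndrome: error at position 6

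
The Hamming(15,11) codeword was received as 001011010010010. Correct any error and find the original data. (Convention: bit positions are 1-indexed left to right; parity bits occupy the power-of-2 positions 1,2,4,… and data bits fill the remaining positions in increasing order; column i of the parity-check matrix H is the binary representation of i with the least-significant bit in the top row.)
Syndrome s = H · r^T (mod 2), r = 001011010010010:
  s[0] = (101010101010101)·(001011010010010) mod 2 = 0+0+1+0+1+0+0+0+0+0+1+0+0+0+0 mod 2 = 1
  s[1] = (011001100110011)·(001011010010010) mod 2 = 0+0+1+0+0+1+0+0+0+0+1+0+0+1+0 mod 2 = 0
  s[2] = (000111100001111)·(001011010010010) mod 2 = 0+0+0+0+1+1+0+0+0+0+0+0+0+1+0 mod 2 = 1
  s[3] = (000000011111111)·(001011010010010) mod 2 = 0+0+0+0+0+0+0+1+0+0+1+0+0+1+0 mod 2 = 1
Syndrome = 1011
Column 13 of H equals this syndrome → error at bit 13 (1-indexed).
Flip bit 13: 001011010010010 → 001011010010110
Extract data bits at positions {3,5,6,7,9,10,11,12,13,14,15}: 11100010110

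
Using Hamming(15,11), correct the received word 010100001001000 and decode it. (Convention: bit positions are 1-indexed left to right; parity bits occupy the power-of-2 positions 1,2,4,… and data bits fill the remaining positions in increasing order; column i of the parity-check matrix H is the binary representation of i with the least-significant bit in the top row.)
Syndrome s = H · r^T (mod 2), r = 010100001001000:
  s[0] = (101010101010101)·(010100001001000) mod 2 = 0+0+0+0+0+0+0+0+1+0+0+0+0+0+0 mod 2 = 1
  s[1] = (011001100110011)·(010100001001000) mod 2 = 0+1+0+0+0+0+0+0+0+0+0+0+0+0+0 mod 2 = 1
  s[2] = (000111100001111)·(010100001001000) mod 2 = 0+0+0+1+0+0+0+0+0+0+0+1+0+0+0 mod 2 = 0
  s[3] = (000000011111111)·(010100001001000) mod 2 = 0+0+0+0+0+0+0+0+1+0+0+1+0+0+0 mod 2 = 0
Syndrome = 1100
Column 3 of H equals this syndrome → error at bit 3 (1-indexed).
Flip bit 3: 010100001001000 → 011100001001000
Extract data bits at positions {3,5,6,7,9,10,11,12,13,14,15}: 10001001000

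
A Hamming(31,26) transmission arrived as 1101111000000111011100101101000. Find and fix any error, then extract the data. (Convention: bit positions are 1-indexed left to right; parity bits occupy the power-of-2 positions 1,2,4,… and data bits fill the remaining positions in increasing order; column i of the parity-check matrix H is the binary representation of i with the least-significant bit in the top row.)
Syndrome s = H · r^T (mod 2), r = 1101111000000111011100101101000:
  s[0] = (1010101010101010101010101010101)·(1101111000000111011100101101000) mod 2 = 1+0+0+0+1+0+1+0+0+0+0+0+0+0+1+0+0+0+1+0+0+0+1+0+1+0+0+0+0+0+0 mod 2 = 1
  s[1] = (0110011001100110011001100110011)·(1101111000000111011100101101000) mod 2 = 0+1+0+0+0+1+1+0+0+0+0+0+0+1+1+0+0+1+1+0+0+0+1+0+0+1+0+0+0+0+0 mod 2 = 1
  s[2] = (0001111000011110000111100001111)·(1101111000000111011100101101000) mod 2 = 0+0+0+1+1+1+1+0+0+0+0+0+0+1+1+0+0+0+0+1+0+0+1+0+0+0+0+1+0+0+0 mod 2 = 1
  s[3] = (0000000111111110000000011111111)·(1101111000000111011100101101000) mod 2 = 0+0+0+0+0+0+0+0+0+0+0+0+0+1+1+0+0+0+0+0+0+0+0+0+1+1+0+1+0+0+0 mod 2 = 1
  s[4] = (0000000000000001111111111111111)·(1101111000000111011100101101000) mod 2 = 0+0+0+0+0+0+0+0+0+0+0+0+0+0+0+1+0+1+1+1+0+0+1+0+1+1+0+1+0+0+0 mod 2 = 0
Syndrome = 11110
Column 15 of H equals this syndrome → error at bit 15 (1-indexed).
Flip bit 15: 1101111000000111011100101101000 → 1101111000000101011100101101000
Extract data bits at positions {3,5,6,7,9,10,11,12,13,14,15,17,18,19,20,21,22,23,24,25,26,27,28,29,30,31}: 01110000010011100101101000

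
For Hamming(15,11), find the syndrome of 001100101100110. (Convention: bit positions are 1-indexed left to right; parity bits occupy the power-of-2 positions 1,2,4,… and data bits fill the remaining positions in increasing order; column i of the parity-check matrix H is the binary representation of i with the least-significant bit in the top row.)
Syndrome s = H · r^T (mod 2), r = 001100101100110:
  s[0] = (101010101010101)·(001100101100110) mod 2 = 0+0+1+0+0+0+1+0+1+0+0+0+1+0+0 mod 2 = 0
  s[1] = (011001100110011)·(001100101100110) mod 2 = 0+0+1+0+0+0+1+0+0+1+0+0+0+1+0 mod 2 = 0
  s[2] = (000111100001111)·(001100101100110) mod 2 = 0+0+0+1+0+0+1+0+0+0+0+0+1+1+0 mod 2 = 0
  s[3] = (000000011111111)·(001100101100110) mod 2 = 0+0+0+0+0+0+0+0+1+1+0+0+1+1+0 mod 2 = 0
Syndrome = 0000
s = 0: no error detected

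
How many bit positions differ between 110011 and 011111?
XOR = 101100, count of 1s = 3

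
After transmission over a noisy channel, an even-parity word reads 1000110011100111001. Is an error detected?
Sum of received bits: 1+0+0+0+1+1+0+0+1+1+1+0+0+1+1+1+0+0+1 = 10; 10 mod 2 = 0. Result is 0 → no error detected.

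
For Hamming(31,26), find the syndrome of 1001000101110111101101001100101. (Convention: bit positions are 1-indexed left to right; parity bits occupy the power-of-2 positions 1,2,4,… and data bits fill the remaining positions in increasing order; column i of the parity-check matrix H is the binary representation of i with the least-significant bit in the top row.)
Syndrome s = H · r^T (mod 2), r = 1001000101110111101101001100101:
  s[0] = (1010101010101010101010101010101)·(1001000101110111101101001100101) mod 2 = 1+0+0+0+0+0+0+0+0+0+1+0+0+0+1+0+1+0+1+0+0+0+0+0+1+0+0+0+1+0+1 mod 2 = 0
  s[1] = (0110011001100110011001100110011)·(1001000101110111101101001100101) mod 2 = 0+0+0+0+0+0+0+0+0+1+1+0+0+1+1+0+0+0+1+0+0+1+0+0+0+1+0+0+0+0+1 mod 2 = 0
  s[2] = (0001111000011110000111100001111)·(1001000101110111101101001100101) mod 2 = 0+0+0+1+0+0+0+0+0+0+0+1+0+1+1+0+0+0+0+1+0+1+0+0+0+0+0+0+1+0+1 mod 2 = 0
  s[3] = (0000000111111110000000011111111)·(1001000101110111101101001100101) mod 2 = 0+0+0+0+0+0+0+1+0+1+1+1+0+1+1+0+0+0+0+0+0+0+0+0+1+1+0+0+1+0+1 mod 2 = 0
  s[4] = (0000000000000001111111111111111)·(1001000101110111101101001100101) mod 2 = 0+0+0+0+0+0+0+0+0+0+0+0+0+0+0+1+1+0+1+1+0+1+0+0+1+1+0+0+1+0+1 mod 2 = 1
Syndrome = 00001
Non-zero syndrome: error at position 16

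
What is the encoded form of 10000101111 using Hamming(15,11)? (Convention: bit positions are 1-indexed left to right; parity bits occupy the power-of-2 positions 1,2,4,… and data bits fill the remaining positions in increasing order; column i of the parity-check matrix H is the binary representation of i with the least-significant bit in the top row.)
Codeword c = d · G (mod 2), d = 10000101111:
  c[0] = d·G[:,0] = (10000101111)·(11011010101) mod 2 = 1+0+0+0+0+0+0+0+1+0+1 mod 2 = 1
  c[1] = d·G[:,1] = (10000101111)·(10110110011) mod 2 = 1+0+0+0+0+1+0+0+0+1+1 mod 2 = 0
  c[2] = d·G[:,2] = (10000101111)·(10000000000) mod 2 = 1+0+0+0+0+0+0+0+0+0+0 mod 2 = 1
  c[3] = d·G[:,3] = (10000101111)·(01110001111) mod 2 = 0+0+0+0+0+0+0+1+1+1+1 mod 2 = 0
  c[4] = d·G[:,4] = (10000101111)·(01000000000) mod 2 = 0+0+0+0+0+0+0+0+0+0+0 mod 2 = 0
  c[5] = d·G[:,5] = (10000101111)·(00100000000) mod 2 = 0+0+0+0+0+0+0+0+0+0+0 mod 2 = 0
  c[6] = d·G[:,6] = (10000101111)·(00010000000) mod 2 = 0+0+0+0+0+0+0+0+0+0+0 mod 2 = 0
  c[7] = d·G[:,7] = (10000101111)·(00001111111) mod 2 = 0+0+0+0+0+1+0+1+1+1+1 mod 2 = 1
  c[8] = d·G[:,8] = (10000101111)·(00001000000) mod 2 = 0+0+0+0+0+0+0+0+0+0+0 mod 2 = 0
  c[9] = d·G[:,9] = (10000101111)·(00000100000) mod 2 = 0+0+0+0+0+1+0+0+0+0+0 mod 2 = 1
  c[10] = d·G[:,10] = (10000101111)·(00000010000) mod 2 = 0+0+0+0+0+0+0+0+0+0+0 mod 2 = 0
  c[11] = d·G[:,11] = (10000101111)·(00000001000) mod 2 = 0+0+0+0+0+0+0+1+0+0+0 mod 2 = 1
  c[12] = d·G[:,12] = (10000101111)·(00000000100) mod 2 = 0+0+0+0+0+0+0+0+1+0+0 mod 2 = 1
  c[13] = d·G[:,13] = (10000101111)·(00000000010) mod 2 = 0+0+0+0+0+0+0+0+0+1+0 mod 2 = 1
  c[14] = d·G[:,14] = (10000101111)·(00000000001) mod 2 = 0+0+0+0+0+0+0+0+0+0+1 mod 2 = 1
Codeword = 101000010101111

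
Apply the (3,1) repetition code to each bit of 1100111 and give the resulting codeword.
Repeat each bit 3× and concatenate:
1→111  1→111  0→000  0→000  1→111  1→111  1→111
Codeword = 111111000000111111111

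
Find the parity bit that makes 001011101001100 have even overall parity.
Sum of data bits: 0+0+1+0+1+1+1+0+1+0+0+1+1+0+0 = 7.
7 mod 2 = 1, so parity bit = 1.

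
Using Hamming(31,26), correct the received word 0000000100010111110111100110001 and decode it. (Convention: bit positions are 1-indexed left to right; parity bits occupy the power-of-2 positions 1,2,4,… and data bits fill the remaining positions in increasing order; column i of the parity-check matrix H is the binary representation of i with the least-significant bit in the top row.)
Syndrome s = H · r^T (mod 2), r = 0000000100010111110111100110001:
  s[0] = (1010101010101010101010101010101)·(0000000100010111110111100110001) mod 2 = 0+0+0+0+0+0+0+0+0+0+0+0+0+0+1+0+1+0+0+0+1+0+1+0+0+0+1+0+0+0+1 mod 2 = 0
  s[1] = (0110011001100110011001100110011)·(0000000100010111110111100110001) mod 2 = 0+0+0+0+0+0+0+0+0+0+0+0+0+1+1+0+0+1+0+0+0+1+1+0+0+1+1+0+0+0+1 mod 2 = 0
  s[2] = (0001111000011110000111100001111)·(0000000100010111110111100110001) mod 2 = 0+0+0+0+0+0+0+0+0+0+0+1+0+1+1+0+0+0+0+1+1+1+1+0+0+0+0+0+0+0+1 mod 2 = 0
  s[3] = (0000000111111110000000011111111)·(0000000100010111110111100110001) mod 2 = 0+0+0+0+0+0+0+1+0+0+0+1+0+1+1+0+0+0+0+0+0+0+0+0+0+1+1+0+0+0+1 mod 2 = 1
  s[4] = (0000000000000001111111111111111)·(0000000100010111110111100110001) mod 2 = 0+0+0+0+0+0+0+0+0+0+0+0+0+0+0+1+1+1+0+1+1+1+1+0+0+1+1+0+0+0+1 mod 2 = 0
Syndrome = 00010
Column 8 of H equals this syndrome → error at bit 8 (1-indexed).
Flip bit 8: 0000000100010111110111100110001 → 0000000000010111110111100110001
Extract data bits at positions {3,5,6,7,9,10,11,12,13,14,15,17,18,19,20,21,22,23,24,25,26,27,28,29,30,31}: 00000001011110111100110001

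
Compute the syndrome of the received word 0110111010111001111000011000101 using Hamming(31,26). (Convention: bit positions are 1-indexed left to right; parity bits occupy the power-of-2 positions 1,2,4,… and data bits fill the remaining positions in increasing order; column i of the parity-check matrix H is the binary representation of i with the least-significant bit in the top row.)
Syndrome s = H · r^T (mod 2), r = 0110111010111001111000011000101:
  s[0] = (1010101010101010101010101010101)·(0110111010111001111000011000101) mod 2 = 0+0+1+0+1+0+1+0+1+0+1+0+1+0+0+0+1+0+1+0+0+0+0+0+1+0+0+0+1+0+1 mod 2 = 1
  s[1] = (0110011001100110011001100110011)·(0110111010111001111000011000101) mod 2 = 0+1+1+0+0+1+1+0+0+0+1+0+0+0+0+0+0+1+1+0+0+0+0+0+0+0+0+0+0+0+1 mod 2 = 0
  s[2] = (0001111000011110000111100001111)·(0110111010111001111000011000101) mod 2 = 0+0+0+0+1+1+1+0+0+0+0+1+1+0+0+0+0+0+0+0+0+0+0+0+0+0+0+0+1+0+1 mod 2 = 1
  s[3] = (0000000111111110000000011111111)·(0110111010111001111000011000101) mod 2 = 0+0+0+0+0+0+0+0+1+0+1+1+1+0+0+0+0+0+0+0+0+0+0+1+1+0+0+0+1+0+1 mod 2 = 0
  s[4] = (0000000000000001111111111111111)·(0110111010111001111000011000101) mod 2 = 0+0+0+0+0+0+0+0+0+0+0+0+0+0+0+1+1+1+1+0+0+0+0+1+1+0+0+0+1+0+1 mod 2 = 0
Syndrome = 10100
Non-zero syndrome: error at position 5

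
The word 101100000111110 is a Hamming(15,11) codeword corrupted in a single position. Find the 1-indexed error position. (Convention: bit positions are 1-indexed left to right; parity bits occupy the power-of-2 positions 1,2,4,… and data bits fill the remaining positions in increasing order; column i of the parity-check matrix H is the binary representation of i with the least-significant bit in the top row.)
Syndrome s = H · r^T (mod 2), r = 101100000111110:
  s[0] = (101010101010101)·(101100000111110) mod 2 = 1+0+1+0+0+0+0+0+0+0+1+0+1+0+0 mod 2 = 0
  s[1] = (011001100110011)·(101100000111110) mod 2 = 0+0+1+0+0+0+0+0+0+1+1+0+0+1+0 mod 2 = 0
  s[2] = (000111100001111)·(101100000111110) mod 2 = 0+0+0+1+0+0+0+0+0+0+0+1+1+1+0 mod 2 = 0
  s[3] = (000000011111111)·(101100000111110) mod 2 = 0+0+0+0+0+0+0+0+0+1+1+1+1+1+0 mod 2 = 1
Syndrome = 0001
Column i of H is the binary representation of i, so the syndrome is the binary index of the flipped bit.
Read s = 0001 with s[0] as LSB: 0·2^0 + 0·2^1 + 0·2^2 + 1·2^3 = 8.
Error is at bit position 8.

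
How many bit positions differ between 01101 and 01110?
XOR = 00011, count of 1s = 2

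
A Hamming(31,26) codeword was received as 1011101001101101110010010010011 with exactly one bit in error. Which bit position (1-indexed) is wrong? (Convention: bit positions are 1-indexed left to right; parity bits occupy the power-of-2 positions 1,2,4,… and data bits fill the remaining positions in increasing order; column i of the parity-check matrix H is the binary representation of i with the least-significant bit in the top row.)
Syndrome s = H · r^T (mod 2), r = 1011101001101101110010010010011:
  s[0] = (1010101010101010101010101010101)·(1011101001101101110010010010011) mod 2 = 1+0+1+0+1+0+1+0+0+0+1+0+1+0+0+0+1+0+0+0+1+0+0+0+0+0+1+0+0+0+1 mod 2 = 0
  s[1] = (0110011001100110011001100110011)·(1011101001101101110010010010011) mod 2 = 0+0+1+0+0+0+1+0+0+1+1+0+0+1+0+0+0+1+0+0+0+0+0+0+0+0+1+0+0+1+1 mod 2 = 1
  s[2] = (0001111000011110000111100001111)·(1011101001101101110010010010011) mod 2 = 0+0+0+1+1+0+1+0+0+0+0+0+1+1+0+0+0+0+0+0+1+0+0+0+0+0+0+0+0+1+1 mod 2 = 0
  s[3] = (0000000111111110000000011111111)·(1011101001101101110010010010011) mod 2 = 0+0+0+0+0+0+0+0+0+1+1+0+1+1+0+0+0+0+0+0+0+0+0+1+0+0+1+0+0+1+1 mod 2 = 0
  s[4] = (0000000000000001111111111111111)·(1011101001101101110010010010011) mod 2 = 0+0+0+0+0+0+0+0+0+0+0+0+0+0+0+1+1+1+0+0+1+0+0+1+0+0+1+0+0+1+1 mod 2 = 0
Syndrome = 01000
Column i of H is the binary representation of i, so the syndrome is the binary index of the flipped bit.
Read s = 01000 with s[0] as LSB: 0·2^0 + 1·2^1 + 0·2^2 + 0·2^3 + 0·2^4 = 2.
Error is at bit position 2.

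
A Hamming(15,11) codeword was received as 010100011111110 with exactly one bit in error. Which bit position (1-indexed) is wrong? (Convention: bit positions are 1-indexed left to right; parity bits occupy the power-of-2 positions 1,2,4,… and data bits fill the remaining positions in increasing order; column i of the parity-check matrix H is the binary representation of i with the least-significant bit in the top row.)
Syndrome s = H · r^T (mod 2), r = 010100011111110:
  s[0] = (101010101010101)·(010100011111110) mod 2 = 0+0+0+0+0+0+0+0+1+0+1+0+1+0+0 mod 2 = 1
  s[1] = (011001100110011)·(010100011111110) mod 2 = 0+1+0+0+0+0+0+0+0+1+1+0+0+1+0 mod 2 = 0
  s[2] = (000111100001111)·(010100011111110) mod 2 = 0+0+0+1+0+0+0+0+0+0+0+1+1+1+0 mod 2 = 0
  s[3] = (000000011111111)·(010100011111110) mod 2 = 0+0+0+0+0+0+0+1+1+1+1+1+1+1+0 mod 2 = 1
Syndrome = 1001
Column i of H is the binary representation of i, so the syndrome is the binary index of the flipped bit.
Read s = 1001 with s[0] as LSB: 1·2^0 + 0·2^1 + 0·2^2 + 1·2^3 = 9.
Error is at bit position 9.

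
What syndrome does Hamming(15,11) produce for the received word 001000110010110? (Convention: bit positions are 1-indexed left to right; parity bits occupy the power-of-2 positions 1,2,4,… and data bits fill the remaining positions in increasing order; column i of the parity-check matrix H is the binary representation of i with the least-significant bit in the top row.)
Syndrome s = H · r^T (mod 2), r = 001000110010110:
  s[0] = (101010101010101)·(001000110010110) mod 2 = 0+0+1+0+0+0+1+0+0+0+1+0+1+0+0 mod 2 = 0
  s[1] = (011001100110011)·(001000110010110) mod 2 = 0+0+1+0+0+0+1+0+0+0+1+0+0+1+0 mod 2 = 0
  s[2] = (000111100001111)·(001000110010110) mod 2 = 0+0+0+0+0+0+1+0+0+0+0+0+1+1+0 mod 2 = 1
  s[3] = (000000011111111)·(001000110010110) mod 2 = 0+0+0+0+0+0+0+1+0+0+1+0+1+1+0 mod 2 = 0
Syndrome = 0010
Non-zero syndrome: error at position 4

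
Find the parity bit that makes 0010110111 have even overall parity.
Sum of data bits: 0+0+1+0+1+1+0+1+1+1 = 6.
6 mod 2 = 0, so parity bit = 0.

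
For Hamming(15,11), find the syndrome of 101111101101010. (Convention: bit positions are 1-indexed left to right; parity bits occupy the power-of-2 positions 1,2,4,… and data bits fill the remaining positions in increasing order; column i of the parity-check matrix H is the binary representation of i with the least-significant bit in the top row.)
Syndrome s = H · r^T (mod 2), r = 101111101101010:
  s[0] = (101010101010101)·(101111101101010) mod 2 = 1+0+1+0+1+0+1+0+1+0+0+0+0+0+0 mod 2 = 1
  s[1] = (011001100110011)·(101111101101010) mod 2 = 0+0+1+0+0+1+1+0+0+1+0+0+0+1+0 mod 2 = 1
  s[2] = (000111100001111)·(101111101101010) mod 2 = 0+0+0+1+1+1+1+0+0+0+0+1+0+1+0 mod 2 = 0
  s[3] = (000000011111111)·(101111101101010) mod 2 = 0+0+0+0+0+0+0+0+1+1+0+1+0+1+0 mod 2 = 0
Syndrome = 1100
Non-zero syndrome: error at position 3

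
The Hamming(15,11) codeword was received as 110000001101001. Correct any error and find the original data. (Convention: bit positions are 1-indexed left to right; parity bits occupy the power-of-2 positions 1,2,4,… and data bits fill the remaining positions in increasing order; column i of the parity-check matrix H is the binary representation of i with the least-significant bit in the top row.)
Syndrome s = H · r^T (mod 2), r = 110000001101001:
  s[0] = (101010101010101)·(110000001101001) mod 2 = 1+0+0+0+0+0+0+0+1+0+0+0+0+0+1 mod 2 = 1
  s[1] = (011001100110011)·(110000001101001) mod 2 = 0+1+0+0+0+0+0+0+0+1+0+0+0+0+1 mod 2 = 1
  s[2] = (000111100001111)·(110000001101001) mod 2 = 0+0+0+0+0+0+0+0+0+0+0+1+0+0+1 mod 2 = 0
  s[3] = (000000011111111)·(110000001101001) mod 2 = 0+0+0+0+0+0+0+0+1+1+0+1+0+0+1 mod 2 = 0
Syndrome = 1100
Column 3 of H equals this syndrome → error at bit 3 (1-indexed).
Flip bit 3: 110000001101001 → 111000001101001
Extract data bits at positions {3,5,6,7,9,10,11,12,13,14,15}: 10001101001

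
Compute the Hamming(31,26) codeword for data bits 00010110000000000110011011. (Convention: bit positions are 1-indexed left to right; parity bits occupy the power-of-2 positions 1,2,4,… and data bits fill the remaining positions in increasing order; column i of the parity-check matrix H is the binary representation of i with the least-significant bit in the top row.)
Codeword c = d · G (mod 2), d = 00010110000000000110011011:
  c[0] = d·G[:,0] = (00010110000000000110011011)·(11011010101101010101010101) mod 2 = 0+0+0+1+0+0+1+0+0+0+0+0+0+0+0+0+0+1+0+0+0+1+0+0+0+1 mod 2 = 1
  c[1] = d·G[:,1] = (00010110000000000110011011)·(10110110011011001100110011) mod 2 = 0+0+0+1+0+1+1+0+0+0+0+0+0+0+0+0+0+1+0+0+0+1+0+0+1+1 mod 2 = 1
  c[2] = d·G[:,2] = (00010110000000000110011011)·(10000000000000000000000000) mod 2 = 0+0+0+0+0+0+0+0+0+0+0+0+0+0+0+0+0+0+0+0+0+0+0+0+0+0 mod 2 = 0
  c[3] = d·G[:,3] = (00010110000000000110011011)·(01110001111000111100001111) mod 2 = 0+0+0+1+0+0+0+0+0+0+0+0+0+0+0+0+0+1+0+0+0+0+1+0+1+1 mod 2 = 1
  c[4] = d·G[:,4] = (00010110000000000110011011)·(01000000000000000000000000) mod 2 = 0+0+0+0+0+0+0+0+0+0+0+0+0+0+0+0+0+0+0+0+0+0+0+0+0+0 mod 2 = 0
  c[5] = d·G[:,5] = (00010110000000000110011011)·(00100000000000000000000000) mod 2 = 0+0+0+0+0+0+0+0+0+0+0+0+0+0+0+0+0+0+0+0+0+0+0+0+0+0 mod 2 = 0
  c[6] = d·G[:,6] = (00010110000000000110011011)·(00010000000000000000000000) mod 2 = 0+0+0+1+0+0+0+0+0+0+0+0+0+0+0+0+0+0+0+0+0+0+0+0+0+0 mod 2 = 1
  c[7] = d·G[:,7] = (00010110000000000110011011)·(00001111111000000011111111) mod 2 = 0+0+0+0+0+1+1+0+0+0+0+0+0+0+0+0+0+0+1+0+0+1+1+0+1+1 mod 2 = 1
  c[8] = d·G[:,8] = (00010110000000000110011011)·(00001000000000000000000000) mod 2 = 0+0+0+0+0+0+0+0+0+0+0+0+0+0+0+0+0+0+0+0+0+0+0+0+0+0 mod 2 = 0
  c[9] = d·G[:,9] = (00010110000000000110011011)·(00000100000000000000000000) mod 2 = 0+0+0+0+0+1+0+0+0+0+0+0+0+0+0+0+0+0+0+0+0+0+0+0+0+0 mod 2 = 1
  c[10] = d·G[:,10] = (00010110000000000110011011)·(00000010000000000000000000) mod 2 = 0+0+0+0+0+0+1+0+0+0+0+0+0+0+0+0+0+0+0+0+0+0+0+0+0+0 mod 2 = 1
  c[11] = d·G[:,11] = (00010110000000000110011011)·(00000001000000000000000000) mod 2 = 0+0+0+0+0+0+0+0+0+0+0+0+0+0+0+0+0+0+0+0+0+0+0+0+0+0 mod 2 = 0
  c[12] = d·G[:,12] = (00010110000000000110011011)·(00000000100000000000000000) mod 2 = 0+0+0+0+0+0+0+0+0+0+0+0+0+0+0+0+0+0+0+0+0+0+0+0+0+0 mod 2 = 0
  c[13] = d·G[:,13] = (00010110000000000110011011)·(00000000010000000000000000) mod 2 = 0+0+0+0+0+0+0+0+0+0+0+0+0+0+0+0+0+0+0+0+0+0+0+0+0+0 mod 2 = 0
  c[14] = d·G[:,14] = (00010110000000000110011011)·(00000000001000000000000000) mod 2 = 0+0+0+0+0+0+0+0+0+0+0+0+0+0+0+0+0+0+0+0+0+0+0+0+0+0 mod 2 = 0
  c[15] = d·G[:,15] = (00010110000000000110011011)·(00000000000111111111111111) mod 2 = 0+0+0+0+0+0+0+0+0+0+0+0+0+0+0+0+0+1+1+0+0+1+1+0+1+1 mod 2 = 0
  c[16] = d·G[:,16] = (00010110000000000110011011)·(00000000000100000000000000) mod 2 = 0+0+0+0+0+0+0+0+0+0+0+0+0+0+0+0+0+0+0+0+0+0+0+0+0+0 mod 2 = 0
  c[17] = d·G[:,17] = (00010110000000000110011011)·(00000000000010000000000000) mod 2 = 0+0+0+0+0+0+0+0+0+0+0+0+0+0+0+0+0+0+0+0+0+0+0+0+0+0 mod 2 = 0
  c[18] = d·G[:,18] = (00010110000000000110011011)·(00000000000001000000000000) mod 2 = 0+0+0+0+0+0+0+0+0+0+0+0+0+0+0+0+0+0+0+0+0+0+0+0+0+0 mod 2 = 0
  c[19] = d·G[:,19] = (00010110000000000110011011)·(00000000000000100000000000) mod 2 = 0+0+0+0+0+0+0+0+0+0+0+0+0+0+0+0+0+0+0+0+0+0+0+0+0+0 mod 2 = 0
  c[20] = d·G[:,20] = (00010110000000000110011011)·(00000000000000010000000000) mod 2 = 0+0+0+0+0+0+0+0+0+0+0+0+0+0+0+0+0+0+0+0+0+0+0+0+0+0 mod 2 = 0
  c[21] = d·G[:,21] = (00010110000000000110011011)·(00000000000000001000000000) mod 2 = 0+0+0+0+0+0+0+0+0+0+0+0+0+0+0+0+0+0+0+0+0+0+0+0+0+0 mod 2 = 0
  c[22] = d·G[:,22] = (00010110000000000110011011)·(00000000000000000100000000) mod 2 = 0+0+0+0+0+0+0+0+0+0+0+0+0+0+0+0+0+1+0+0+0+0+0+0+0+0 mod 2 = 1
  c[23] = d·G[:,23] = (00010110000000000110011011)·(00000000000000000010000000) mod 2 = 0+0+0+0+0+0+0+0+0+0+0+0+0+0+0+0+0+0+1+0+0+0+0+0+0+0 mod 2 = 1
  c[24] = d·G[:,24] = (00010110000000000110011011)·(00000000000000000001000000) mod 2 = 0+0+0+0+0+0+0+0+0+0+0+0+0+0+0+0+0+0+0+0+0+0+0+0+0+0 mod 2 = 0
  c[25] = d·G[:,25] = (00010110000000000110011011)·(00000000000000000000100000) mod 2 = 0+0+0+0+0+0+0+0+0+0+0+0+0+0+0+0+0+0+0+0+0+0+0+0+0+0 mod 2 = 0
  c[26] = d·G[:,26] = (00010110000000000110011011)·(00000000000000000000010000) mod 2 = 0+0+0+0+0+0+0+0+0+0+0+0+0+0+0+0+0+0+0+0+0+1+0+0+0+0 mod 2 = 1
  c[27] = d·G[:,27] = (00010110000000000110011011)·(00000000000000000000001000) mod 2 = 0+0+0+0+0+0+0+0+0+0+0+0+0+0+0+0+0+0+0+0+0+0+1+0+0+0 mod 2 = 1
  c[28] = d·G[:,28] = (00010110000000000110011011)·(00000000000000000000000100) mod 2 = 0+0+0+0+0+0+0+0+0+0+0+0+0+0+0+0+0+0+0+0+0+0+0+0+0+0 mod 2 = 0
  c[29] = d·G[:,29] = (00010110000000000110011011)·(00000000000000000000000010) mod 2 = 0+0+0+0+0+0+0+0+0+0+0+0+0+0+0+0+0+0+0+0+0+0+0+0+1+0 mod 2 = 1
  c[30] = d·G[:,30] = (00010110000000000110011011)·(00000000000000000000000001) mod 2 = 0+0+0+0+0+0+0+0+0+0+0+0+0+0+0+0+0+0+0+0+0+0+0+0+0+1 mod 2 = 1
Codeword = 1101001101100000000000110011011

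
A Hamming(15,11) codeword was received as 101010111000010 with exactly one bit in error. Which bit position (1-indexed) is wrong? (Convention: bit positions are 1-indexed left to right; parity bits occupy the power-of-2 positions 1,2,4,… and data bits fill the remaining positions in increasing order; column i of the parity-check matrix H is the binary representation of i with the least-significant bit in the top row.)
Syndrome s = H · r^T (mod 2), r = 101010111000010:
  s[0] = (101010101010101)·(101010111000010) mod 2 = 1+0+1+0+1+0+1+0+1+0+0+0+0+0+0 mod 2 = 1
  s[1] = (011001100110011)·(101010111000010) mod 2 = 0+0+1+0+0+0+1+0+0+0+0+0+0+1+0 mod 2 = 1
  s[2] = (000111100001111)·(101010111000010) mod 2 = 0+0+0+0+1+0+1+0+0+0+0+0+0+1+0 mod 2 = 1
  s[3] = (000000011111111)·(101010111000010) mod 2 = 0+0+0+0+0+0+0+1+1+0+0+0+0+1+0 mod 2 = 1
Syndrome = 1111
Column i of H is the binary representation of i, so the syndrome is the binary index of the flipped bit.
Read s = 1111 with s[0] as LSB: 1·2^0 + 1·2^1 + 1·2^2 + 1·2^3 = 15.
Error is at bit position 15.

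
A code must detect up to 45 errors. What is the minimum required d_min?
Detecting e errors requires d_min ≥ e + 1 = 45 + 1 = 46.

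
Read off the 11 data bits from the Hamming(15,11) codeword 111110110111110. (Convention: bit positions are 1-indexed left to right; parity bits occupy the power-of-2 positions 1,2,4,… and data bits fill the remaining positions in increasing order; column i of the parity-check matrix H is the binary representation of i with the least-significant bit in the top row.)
Parity bits occupy power-of-2 positions; data bits are at positions {3,5,6,7,9,10,11,12,13,14,15} (1-indexed).
Extract: c[3]=1 c[5]=1 c[6]=0 c[7]=1 c[9]=0 c[10]=1 c[11]=1 c[12]=1 c[13]=1 c[14]=1 c[15]=0
Data = 11010111110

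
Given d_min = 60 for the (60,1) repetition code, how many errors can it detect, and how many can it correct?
Detection only: up to d_min − 1 = 59 errors.
Correction: up to ⌊(d_min − 1)/2⌋ = ⌊59/2⌋ = 29 errors.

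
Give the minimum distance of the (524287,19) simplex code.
d_min = 262144 (every nonzero codeword of the simplex code S_19 has weight 2^(r−1) = 262144).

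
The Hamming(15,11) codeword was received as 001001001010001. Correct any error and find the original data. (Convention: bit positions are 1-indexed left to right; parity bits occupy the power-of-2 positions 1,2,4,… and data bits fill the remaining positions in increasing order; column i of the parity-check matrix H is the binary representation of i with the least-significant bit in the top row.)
Syndrome s = H · r^T (mod 2), r = 001001001010001:
  s[0] = (101010101010101)·(001001001010001) mod 2 = 0+0+1+0+0+0+0+0+1+0+1+0+0+0+1 mod 2 = 0
  s[1] = (011001100110011)·(001001001010001) mod 2 = 0+0+1+0+0+1+0+0+0+0+1+0+0+0+1 mod 2 = 0
  s[2] = (000111100001111)·(001001001010001) mod 2 = 0+0+0+0+0+1+0+0+0+0+0+0+0+0+1 mod 2 = 0
  s[3] = (000000011111111)·(001001001010001) mod 2 = 0+0+0+0+0+0+0+0+1+0+1+0+0+0+1 mod 2 = 1
Syndrome = 0001
Column 8 of H equals this syndrome → error at bit 8 (1-indexed).
Flip bit 8: 001001001010001 → 001001011010001
Extract data bits at positions {3,5,6,7,9,10,11,12,13,14,15}: 10101010001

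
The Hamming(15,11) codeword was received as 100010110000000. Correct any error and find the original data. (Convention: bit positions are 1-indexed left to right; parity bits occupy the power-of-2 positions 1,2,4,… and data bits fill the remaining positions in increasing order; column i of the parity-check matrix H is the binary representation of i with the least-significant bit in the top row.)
Syndrome s = H · r^T (mod 2), r = 100010110000000:
  s[0] = (101010101010101)·(100010110000000) mod 2 = 1+0+0+0+1+0+1+0+0+0+0+0+0+0+0 mod 2 = 1
  s[1] = (011001100110011)·(100010110000000) mod 2 = 0+0+0+0+0+0+1+0+0+0+0+0+0+0+0 mod 2 = 1
  s[2] = (000111100001111)·(100010110000000) mod 2 = 0+0+0+0+1+0+1+0+0+0+0+0+0+0+0 mod 2 = 0
  s[3] = (000000011111111)·(100010110000000) mod 2 = 0+0+0+0+0+0+0+1+0+0+0+0+0+0+0 mod 2 = 1
Syndrome = 1101
Column 11 of H equals this syndrome → error at bit 11 (1-indexed).
Flip bit 11: 100010110000000 → 100010110010000
Extract data bits at positions {3,5,6,7,9,10,11,12,13,14,15}: 01010010000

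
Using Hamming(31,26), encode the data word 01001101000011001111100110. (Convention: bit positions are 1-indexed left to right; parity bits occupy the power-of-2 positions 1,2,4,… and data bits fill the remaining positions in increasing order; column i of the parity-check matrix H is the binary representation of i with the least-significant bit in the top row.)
Codeword c = d · G (mod 2), d = 01001101000011001111100110:
  c[0] = d·G[:,0] = (01001101000011001111100110)·(11011010101101010101010101) mod 2 = 0+1+0+0+1+0+0+0+0+0+0+0+0+1+0+0+0+1+0+1+0+0+0+1+0+0 mod 2 = 0
  c[1] = d·G[:,1] = (01001101000011001111100110)·(10110110011011001100110011) mod 2 = 0+0+0+0+0+1+0+0+0+0+0+0+1+1+0+0+1+1+0+0+1+0+0+0+1+0 mod 2 = 1
  c[2] = d·G[:,2] = (01001101000011001111100110)·(10000000000000000000000000) mod 2 = 0+0+0+0+0+0+0+0+0+0+0+0+0+0+0+0+0+0+0+0+0+0+0+0+0+0 mod 2 = 0
  c[3] = d·G[:,3] = (01001101000011001111100110)·(01110001111000111100001111) mod 2 = 0+1+0+0+0+0+0+1+0+0+0+0+0+0+0+0+1+1+0+0+0+0+0+1+1+0 mod 2 = 0
  c[4] = d·G[:,4] = (01001101000011001111100110)·(01000000000000000000000000) mod 2 = 0+1+0+0+0+0+0+0+0+0+0+0+0+0+0+0+0+0+0+0+0+0+0+0+0+0 mod 2 = 1
  c[5] = d·G[:,5] = (01001101000011001111100110)·(00100000000000000000000000) mod 2 = 0+0+0+0+0+0+0+0+0+0+0+0+0+0+0+0+0+0+0+0+0+0+0+0+0+0 mod 2 = 0
  c[6] = d·G[:,6] = (01001101000011001111100110)·(00010000000000000000000000) mod 2 = 0+0+0+0+0+0+0+0+0+0+0+0+0+0+0+0+0+0+0+0+0+0+0+0+0+0 mod 2 = 0
  c[7] = d·G[:,7] = (01001101000011001111100110)·(00001111111000000011111111) mod 2 = 0+0+0+0+1+1+0+1+0+0+0+0+0+0+0+0+0+0+1+1+1+0+0+1+1+0 mod 2 = 0
  c[8] = d·G[:,8] = (01001101000011001111100110)·(00001000000000000000000000) mod 2 = 0+0+0+0+1+0+0+0+0+0+0+0+0+0+0+0+0+0+0+0+0+0+0+0+0+0 mod 2 = 1
  c[9] = d·G[:,9] = (01001101000011001111100110)·(00000100000000000000000000) mod 2 = 0+0+0+0+0+1+0+0+0+0+0+0+0+0+0+0+0+0+0+0+0+0+0+0+0+0 mod 2 = 1
  c[10] = d·G[:,10] = (01001101000011001111100110)·(00000010000000000000000000) mod 2 = 0+0+0+0+0+0+0+0+0+0+0+0+0+0+0+0+0+0+0+0+0+0+0+0+0+0 mod 2 = 0
  c[11] = d·G[:,11] = (01001101000011001111100110)·(00000001000000000000000000) mod 2 = 0+0+0+0+0+0+0+1+0+0+0+0+0+0+0+0+0+0+0+0+0+0+0+0+0+0 mod 2 = 1
  c[12] = d·G[:,12] = (01001101000011001111100110)·(00000000100000000000000000) mod 2 = 0+0+0+0+0+0+0+0+0+0+0+0+0+0+0+0+0+0+0+0+0+0+0+0+0+0 mod 2 = 0
  c[13] = d·G[:,13] = (01001101000011001111100110)·(00000000010000000000000000) mod 2 = 0+0+0+0+0+0+0+0+0+0+0+0+0+0+0+0+0+0+0+0+0+0+0+0+0+0 mod 2 = 0
  c[14] = d·G[:,14] = (01001101000011001111100110)·(00000000001000000000000000) mod 2 = 0+0+0+0+0+0+0+0+0+0+0+0+0+0+0+0+0+0+0+0+0+0+0+0+0+0 mod 2 = 0
  c[15] = d·G[:,15] = (01001101000011001111100110)·(00000000000111111111111111) mod 2 = 0+0+0+0+0+0+0+0+0+0+0+0+1+1+0+0+1+1+1+1+1+0+0+1+1+0 mod 2 = 1
  c[16] = d·G[:,16] = (01001101000011001111100110)·(00000000000100000000000000) mod 2 = 0+0+0+0+0+0+0+0+0+0+0+0+0+0+0+0+0+0+0+0+0+0+0+0+0+0 mod 2 = 0
  c[17] = d·G[:,17] = (01001101000011001111100110)·(00000000000010000000000000) mod 2 = 0+0+0+0+0+0+0+0+0+0+0+0+1+0+0+0+0+0+0+0+0+0+0+0+0+0 mod 2 = 1
  c[18] = d·G[:,18] = (01001101000011001111100110)·(00000000000001000000000000) mod 2 = 0+0+0+0+0+0+0+0+0+0+0+0+0+1+0+0+0+0+0+0+0+0+0+0+0+0 mod 2 = 1
  c[19] = d·G[:,19] = (01001101000011001111100110)·(00000000000000100000000000) mod 2 = 0+0+0+0+0+0+0+0+0+0+0+0+0+0+0+0+0+0+0+0+0+0+0+0+0+0 mod 2 = 0
  c[20] = d·G[:,20] = (01001101000011001111100110)·(00000000000000010000000000) mod 2 = 0+0+0+0+0+0+0+0+0+0+0+0+0+0+0+0+0+0+0+0+0+0+0+0+0+0 mod 2 = 0
  c[21] = d·G[:,21] = (01001101000011001111100110)·(00000000000000001000000000) mod 2 = 0+0+0+0+0+0+0+0+0+0+0+0+0+0+0+0+1+0+0+0+0+0+0+0+0+0 mod 2 = 1
  c[22] = d·G[:,22] = (01001101000011001111100110)·(00000000000000000100000000) mod 2 = 0+0+0+0+0+0+0+0+0+0+0+0+0+0+0+0+0+1+0+0+0+0+0+0+0+0 mod 2 = 1
  c[23] = d·G[:,23] = (01001101000011001111100110)·(00000000000000000010000000) mod 2 = 0+0+0+0+0+0+0+0+0+0+0+0+0+0+0+0+0+0+1+0+0+0+0+0+0+0 mod 2 = 1
  c[24] = d·G[:,24] = (01001101000011001111100110)·(00000000000000000001000000) mod 2 = 0+0+0+0+0+0+0+0+0+0+0+0+0+0+0+0+0+0+0+1+0+0+0+0+0+0 mod 2 = 1
  c[25] = d·G[:,25] = (01001101000011001111100110)·(00000000000000000000100000) mod 2 = 0+0+0+0+0+0+0+0+0+0+0+0+0+0+0+0+0+0+0+0+1+0+0+0+0+0 mod 2 = 1
  c[26] = d·G[:,26] = (01001101000011001111100110)·(00000000000000000000010000) mod 2 = 0+0+0+0+0+0+0+0+0+0+0+0+0+0+0+0+0+0+0+0+0+0+0+0+0+0 mod 2 = 0
  c[27] = d·G[:,27] = (01001101000011001111100110)·(00000000000000000000001000) mod 2 = 0+0+0+0+0+0+0+0+0+0+0+0+0+0+0+0+0+0+0+0+0+0+0+0+0+0 mod 2 = 0
  c[28] = d·G[:,28] = (01001101000011001111100110)·(00000000000000000000000100) mod 2 = 0+0+0+0+0+0+0+0+0+0+0+0+0+0+0+0+0+0+0+0+0+0+0+1+0+0 mod 2 = 1
  c[29] = d·G[:,29] = (01001101000011001111100110)·(00000000000000000000000010) mod 2 = 0+0+0+0+0+0+0+0+0+0+0+0+0+0+0+0+0+0+0+0+0+0+0+0+1+0 mod 2 = 1
  c[30] = d·G[:,30] = (01001101000011001111100110)·(00000000000000000000000001) mod 2 = 0+0+0+0+0+0+0+0+0+0+0+0+0+0+0+0+0+0+0+0+0+0+0+0+0+0 mod 2 = 0
Codeword = 0100100011010001011001111100110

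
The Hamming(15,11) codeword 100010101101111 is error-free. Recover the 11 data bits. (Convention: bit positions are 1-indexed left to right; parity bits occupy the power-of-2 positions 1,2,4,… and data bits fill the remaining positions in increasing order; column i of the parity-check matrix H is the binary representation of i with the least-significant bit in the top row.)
Parity bits occupy power-of-2 positions; data bits are at positions {3,5,6,7,9,10,11,12,13,14,15} (1-indexed).
Extract: c[3]=0 c[5]=1 c[6]=0 c[7]=1 c[9]=1 c[10]=1 c[11]=0 c[12]=1 c[13]=1 c[14]=1 c[15]=1
Data = 01011101111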